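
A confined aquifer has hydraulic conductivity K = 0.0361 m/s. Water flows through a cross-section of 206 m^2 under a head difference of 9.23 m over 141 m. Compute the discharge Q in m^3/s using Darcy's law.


Darcy's law: Q = K * A * i, where i = dh/L.
Hydraulic gradient i = 9.23 / 141 = 0.065461.
Q = 0.0361 * 206 * 0.065461
  = 0.4868 m^3/s.

0.4868


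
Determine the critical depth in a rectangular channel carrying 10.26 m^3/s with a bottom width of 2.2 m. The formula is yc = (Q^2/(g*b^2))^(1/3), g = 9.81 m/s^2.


Using yc = (Q^2 / (g * b^2))^(1/3):
Q^2 = 10.26^2 = 105.27.
g * b^2 = 9.81 * 2.2^2 = 9.81 * 4.84 = 47.48.
Q^2 / (g*b^2) = 105.27 / 47.48 = 2.2171.
yc = 2.2171^(1/3) = 1.3039 m.

1.3039


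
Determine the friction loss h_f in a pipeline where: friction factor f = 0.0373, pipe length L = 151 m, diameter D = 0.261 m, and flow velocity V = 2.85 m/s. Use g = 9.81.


Darcy-Weisbach equation: h_f = f * (L/D) * V^2/(2g).
f * L/D = 0.0373 * 151/0.261 = 21.5797.
V^2/(2g) = 2.85^2 / (2*9.81) = 8.1225 / 19.62 = 0.414 m.
h_f = 21.5797 * 0.414 = 8.934 m.

8.934


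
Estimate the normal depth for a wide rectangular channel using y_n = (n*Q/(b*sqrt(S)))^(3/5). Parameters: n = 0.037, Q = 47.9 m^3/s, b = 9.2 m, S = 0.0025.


We use the wide-channel approximation y_n = (n*Q/(b*sqrt(S)))^(3/5).
sqrt(S) = sqrt(0.0025) = 0.05.
Numerator: n*Q = 0.037 * 47.9 = 1.7723.
Denominator: b*sqrt(S) = 9.2 * 0.05 = 0.46.
arg = 3.8528.
y_n = 3.8528^(3/5) = 2.2463 m.

2.2463


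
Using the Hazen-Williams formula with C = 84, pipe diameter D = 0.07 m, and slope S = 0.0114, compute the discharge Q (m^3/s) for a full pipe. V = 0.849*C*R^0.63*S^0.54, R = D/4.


For a full circular pipe, R = D/4 = 0.07/4 = 0.0175 m.
V = 0.849 * 84 * 0.0175^0.63 * 0.0114^0.54
  = 0.849 * 84 * 0.078183 * 0.089275
  = 0.4978 m/s.
Pipe area A = pi*D^2/4 = pi*0.07^2/4 = 0.0038 m^2.
Q = A * V = 0.0038 * 0.4978 = 0.0019 m^3/s.

0.0019


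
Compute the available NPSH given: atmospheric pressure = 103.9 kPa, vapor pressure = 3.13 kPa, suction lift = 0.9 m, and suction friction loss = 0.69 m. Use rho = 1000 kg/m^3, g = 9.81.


NPSHa = p_atm/(rho*g) - z_s - hf_s - p_vap/(rho*g).
p_atm/(rho*g) = 103.9*1000 / (1000*9.81) = 10.591 m.
p_vap/(rho*g) = 3.13*1000 / (1000*9.81) = 0.319 m.
NPSHa = 10.591 - 0.9 - 0.69 - 0.319
      = 8.68 m.

8.68


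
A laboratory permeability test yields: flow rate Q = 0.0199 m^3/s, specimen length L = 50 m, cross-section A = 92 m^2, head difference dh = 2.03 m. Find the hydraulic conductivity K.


From K = Q*L / (A*dh):
Numerator: Q*L = 0.0199 * 50 = 0.995.
Denominator: A*dh = 92 * 2.03 = 186.76.
K = 0.995 / 186.76 = 0.005328 m/s.

0.005328


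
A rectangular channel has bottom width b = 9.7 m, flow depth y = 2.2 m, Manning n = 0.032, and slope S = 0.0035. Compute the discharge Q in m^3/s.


For a rectangular channel, the cross-sectional area A = b * y = 9.7 * 2.2 = 21.34 m^2.
The wetted perimeter P = b + 2y = 9.7 + 2*2.2 = 14.1 m.
Hydraulic radius R = A/P = 21.34/14.1 = 1.5135 m.
Velocity V = (1/n)*R^(2/3)*S^(1/2) = (1/0.032)*1.5135^(2/3)*0.0035^(1/2) = 2.4371 m/s.
Discharge Q = A * V = 21.34 * 2.4371 = 52.007 m^3/s.

52.007


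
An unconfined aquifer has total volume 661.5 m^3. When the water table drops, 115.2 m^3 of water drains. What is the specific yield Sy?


Specific yield Sy = Volume drained / Total volume.
Sy = 115.2 / 661.5
   = 0.1741.

0.1741


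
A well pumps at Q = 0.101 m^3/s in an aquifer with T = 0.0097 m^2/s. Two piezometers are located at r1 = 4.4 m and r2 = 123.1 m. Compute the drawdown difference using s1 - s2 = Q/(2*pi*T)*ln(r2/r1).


Thiem equation: s1 - s2 = Q/(2*pi*T) * ln(r2/r1).
ln(r2/r1) = ln(123.1/4.4) = 3.3314.
Q/(2*pi*T) = 0.101 / (2*pi*0.0097) = 0.101 / 0.0609 = 1.6572.
s1 - s2 = 1.6572 * 3.3314 = 5.5207 m.

5.5207


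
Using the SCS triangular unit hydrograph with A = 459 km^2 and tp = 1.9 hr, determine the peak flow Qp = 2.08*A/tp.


SCS formula: Qp = 2.08 * A / tp.
Qp = 2.08 * 459 / 1.9
   = 954.72 / 1.9
   = 502.48 m^3/s per cm.

502.48


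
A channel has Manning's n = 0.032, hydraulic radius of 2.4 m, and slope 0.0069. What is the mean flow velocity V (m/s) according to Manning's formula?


Manning's equation gives V = (1/n) * R^(2/3) * S^(1/2).
First, compute R^(2/3) = 2.4^(2/3) = 1.7926.
Next, S^(1/2) = 0.0069^(1/2) = 0.083066.
Then 1/n = 1/0.032 = 31.25.
V = 31.25 * 1.7926 * 0.083066 = 4.6532 m/s.

4.6532


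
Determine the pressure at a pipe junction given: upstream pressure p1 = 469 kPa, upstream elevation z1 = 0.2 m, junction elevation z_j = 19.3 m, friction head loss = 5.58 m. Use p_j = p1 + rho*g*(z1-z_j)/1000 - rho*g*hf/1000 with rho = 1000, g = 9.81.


Junction pressure: p_j = p1 + rho*g*(z1 - z_j)/1000 - rho*g*hf/1000.
Elevation term = 1000*9.81*(0.2 - 19.3)/1000 = -187.371 kPa.
Friction term = 1000*9.81*5.58/1000 = 54.74 kPa.
p_j = 469 + -187.371 - 54.74 = 226.89 kPa.

226.89


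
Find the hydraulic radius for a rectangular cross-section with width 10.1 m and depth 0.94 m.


For a rectangular section:
Flow area A = b * y = 10.1 * 0.94 = 9.49 m^2.
Wetted perimeter P = b + 2y = 10.1 + 2*0.94 = 11.98 m.
Hydraulic radius R = A/P = 9.49 / 11.98 = 0.7925 m.

0.7925


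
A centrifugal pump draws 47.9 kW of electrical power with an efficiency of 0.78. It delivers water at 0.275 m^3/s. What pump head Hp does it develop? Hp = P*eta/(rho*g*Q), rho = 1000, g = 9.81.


Pump head formula: Hp = P * eta / (rho * g * Q).
Numerator: P * eta = 47.9 * 1000 * 0.78 = 37362.0 W.
Denominator: rho * g * Q = 1000 * 9.81 * 0.275 = 2697.75.
Hp = 37362.0 / 2697.75 = 13.85 m.

13.85


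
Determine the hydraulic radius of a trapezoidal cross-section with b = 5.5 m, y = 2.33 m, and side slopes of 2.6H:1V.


For a trapezoidal section with side slope z:
A = (b + z*y)*y = (5.5 + 2.6*2.33)*2.33 = 26.93 m^2.
P = b + 2*y*sqrt(1 + z^2) = 5.5 + 2*2.33*sqrt(1 + 2.6^2) = 18.481 m.
R = A/P = 26.93 / 18.481 = 1.4572 m.

1.4572


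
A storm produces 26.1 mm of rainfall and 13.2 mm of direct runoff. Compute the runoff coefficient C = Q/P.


The runoff coefficient C = runoff depth / rainfall depth.
C = 13.2 / 26.1
  = 0.5057.

0.5057


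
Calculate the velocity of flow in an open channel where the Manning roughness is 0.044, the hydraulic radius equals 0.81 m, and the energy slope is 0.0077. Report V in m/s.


Manning's equation gives V = (1/n) * R^(2/3) * S^(1/2).
First, compute R^(2/3) = 0.81^(2/3) = 0.8689.
Next, S^(1/2) = 0.0077^(1/2) = 0.08775.
Then 1/n = 1/0.044 = 22.73.
V = 22.73 * 0.8689 * 0.08775 = 1.7329 m/s.

1.7329


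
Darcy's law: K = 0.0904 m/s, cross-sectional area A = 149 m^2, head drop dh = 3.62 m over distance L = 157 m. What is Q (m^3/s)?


Darcy's law: Q = K * A * i, where i = dh/L.
Hydraulic gradient i = 3.62 / 157 = 0.023057.
Q = 0.0904 * 149 * 0.023057
  = 0.3106 m^3/s.

0.3106


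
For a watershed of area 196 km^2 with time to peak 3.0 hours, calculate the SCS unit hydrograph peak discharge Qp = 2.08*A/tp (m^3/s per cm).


SCS formula: Qp = 2.08 * A / tp.
Qp = 2.08 * 196 / 3.0
   = 407.68 / 3.0
   = 135.89 m^3/s per cm.

135.89


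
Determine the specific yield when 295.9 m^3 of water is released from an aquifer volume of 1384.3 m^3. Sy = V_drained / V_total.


Specific yield Sy = Volume drained / Total volume.
Sy = 295.9 / 1384.3
   = 0.2138.

0.2138


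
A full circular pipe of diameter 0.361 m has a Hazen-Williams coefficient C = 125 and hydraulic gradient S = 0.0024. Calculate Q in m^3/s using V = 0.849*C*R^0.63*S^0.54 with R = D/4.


For a full circular pipe, R = D/4 = 0.361/4 = 0.0902 m.
V = 0.849 * 125 * 0.0902^0.63 * 0.0024^0.54
  = 0.849 * 125 * 0.219751 * 0.038487
  = 0.8976 m/s.
Pipe area A = pi*D^2/4 = pi*0.361^2/4 = 0.1024 m^2.
Q = A * V = 0.1024 * 0.8976 = 0.0919 m^3/s.

0.0919


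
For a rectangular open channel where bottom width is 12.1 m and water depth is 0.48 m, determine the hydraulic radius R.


For a rectangular section:
Flow area A = b * y = 12.1 * 0.48 = 5.81 m^2.
Wetted perimeter P = b + 2y = 12.1 + 2*0.48 = 13.06 m.
Hydraulic radius R = A/P = 5.81 / 13.06 = 0.4447 m.

0.4447


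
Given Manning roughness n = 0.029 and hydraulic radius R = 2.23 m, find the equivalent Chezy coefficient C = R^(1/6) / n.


The Chezy coefficient relates to Manning's n through C = R^(1/6) / n.
R^(1/6) = 2.23^(1/6) = 1.143012.
C = 1.143012 / 0.029 = 39.41 m^(1/2)/s.

39.41


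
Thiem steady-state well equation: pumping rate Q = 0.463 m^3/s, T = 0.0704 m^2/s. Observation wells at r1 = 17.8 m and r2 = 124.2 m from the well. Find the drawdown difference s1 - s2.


Thiem equation: s1 - s2 = Q/(2*pi*T) * ln(r2/r1).
ln(r2/r1) = ln(124.2/17.8) = 1.9427.
Q/(2*pi*T) = 0.463 / (2*pi*0.0704) = 0.463 / 0.4423 = 1.0467.
s1 - s2 = 1.0467 * 1.9427 = 2.0334 m.

2.0334


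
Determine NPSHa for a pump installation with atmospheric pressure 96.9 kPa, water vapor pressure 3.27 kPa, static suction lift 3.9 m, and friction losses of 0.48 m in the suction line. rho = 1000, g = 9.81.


NPSHa = p_atm/(rho*g) - z_s - hf_s - p_vap/(rho*g).
p_atm/(rho*g) = 96.9*1000 / (1000*9.81) = 9.878 m.
p_vap/(rho*g) = 3.27*1000 / (1000*9.81) = 0.333 m.
NPSHa = 9.878 - 3.9 - 0.48 - 0.333
      = 5.16 m.

5.16


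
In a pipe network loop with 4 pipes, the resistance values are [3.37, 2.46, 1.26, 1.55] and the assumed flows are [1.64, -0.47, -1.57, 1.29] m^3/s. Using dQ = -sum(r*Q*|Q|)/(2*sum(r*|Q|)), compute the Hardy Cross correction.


Numerator terms (r*Q*|Q|): 3.37*1.64*|1.64| = 9.064; 2.46*-0.47*|-0.47| = -0.5434; 1.26*-1.57*|-1.57| = -3.1058; 1.55*1.29*|1.29| = 2.5794.
Sum of numerator = 7.9941.
Denominator terms (r*|Q|): 3.37*|1.64| = 5.5268; 2.46*|-0.47| = 1.1562; 1.26*|-1.57| = 1.9782; 1.55*|1.29| = 1.9995.
2 * sum of denominator = 2 * 10.6607 = 21.3214.
dQ = -7.9941 / 21.3214 = -0.3749 m^3/s.

-0.3749


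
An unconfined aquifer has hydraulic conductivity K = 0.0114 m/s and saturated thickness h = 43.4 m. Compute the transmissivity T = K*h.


Transmissivity is defined as T = K * h.
T = 0.0114 * 43.4
  = 0.4948 m^2/s.

0.4948


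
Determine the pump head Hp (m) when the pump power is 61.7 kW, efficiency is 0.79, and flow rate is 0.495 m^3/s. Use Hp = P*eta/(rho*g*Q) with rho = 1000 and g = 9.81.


Pump head formula: Hp = P * eta / (rho * g * Q).
Numerator: P * eta = 61.7 * 1000 * 0.79 = 48743.0 W.
Denominator: rho * g * Q = 1000 * 9.81 * 0.495 = 4855.95.
Hp = 48743.0 / 4855.95 = 10.04 m.

10.04


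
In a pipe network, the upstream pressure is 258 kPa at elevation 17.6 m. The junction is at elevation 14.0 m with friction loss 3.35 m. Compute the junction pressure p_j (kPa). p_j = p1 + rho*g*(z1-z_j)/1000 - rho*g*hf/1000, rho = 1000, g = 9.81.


Junction pressure: p_j = p1 + rho*g*(z1 - z_j)/1000 - rho*g*hf/1000.
Elevation term = 1000*9.81*(17.6 - 14.0)/1000 = 35.316 kPa.
Friction term = 1000*9.81*3.35/1000 = 32.864 kPa.
p_j = 258 + 35.316 - 32.864 = 260.45 kPa.

260.45


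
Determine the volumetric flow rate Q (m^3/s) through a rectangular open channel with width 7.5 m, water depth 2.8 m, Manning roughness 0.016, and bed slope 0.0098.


For a rectangular channel, the cross-sectional area A = b * y = 7.5 * 2.8 = 21.0 m^2.
The wetted perimeter P = b + 2y = 7.5 + 2*2.8 = 13.1 m.
Hydraulic radius R = A/P = 21.0/13.1 = 1.6031 m.
Velocity V = (1/n)*R^(2/3)*S^(1/2) = (1/0.016)*1.6031^(2/3)*0.0098^(1/2) = 8.4747 m/s.
Discharge Q = A * V = 21.0 * 8.4747 = 177.969 m^3/s.

177.969


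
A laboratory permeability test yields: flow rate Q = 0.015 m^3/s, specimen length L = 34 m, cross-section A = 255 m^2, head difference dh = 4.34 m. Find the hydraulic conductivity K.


From K = Q*L / (A*dh):
Numerator: Q*L = 0.015 * 34 = 0.51.
Denominator: A*dh = 255 * 4.34 = 1106.7.
K = 0.51 / 1106.7 = 0.000461 m/s.

0.000461


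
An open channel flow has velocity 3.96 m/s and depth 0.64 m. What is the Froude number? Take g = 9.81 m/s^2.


The Froude number is defined as Fr = V / sqrt(g*y).
g*y = 9.81 * 0.64 = 6.2784.
sqrt(g*y) = sqrt(6.2784) = 2.5057.
Fr = 3.96 / 2.5057 = 1.5804.

1.5804


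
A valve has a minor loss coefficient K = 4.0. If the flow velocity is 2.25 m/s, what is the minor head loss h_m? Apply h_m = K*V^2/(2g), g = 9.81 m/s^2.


Minor loss formula: h_m = K * V^2/(2g).
V^2 = 2.25^2 = 5.0625.
V^2/(2g) = 5.0625 / 19.62 = 0.258 m.
h_m = 4.0 * 0.258 = 1.0321 m.

1.0321


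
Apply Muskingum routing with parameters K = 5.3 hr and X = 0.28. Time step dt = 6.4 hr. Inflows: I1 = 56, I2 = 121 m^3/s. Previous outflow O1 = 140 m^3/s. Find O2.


Muskingum coefficients:
denom = 2*K*(1-X) + dt = 2*5.3*(1-0.28) + 6.4 = 14.032.
C0 = (dt - 2*K*X)/denom = (6.4 - 2*5.3*0.28)/14.032 = 0.2446.
C1 = (dt + 2*K*X)/denom = (6.4 + 2*5.3*0.28)/14.032 = 0.6676.
C2 = (2*K*(1-X) - dt)/denom = 0.0878.
O2 = C0*I2 + C1*I1 + C2*O1
   = 0.2446*121 + 0.6676*56 + 0.0878*140
   = 79.27 m^3/s.

79.27


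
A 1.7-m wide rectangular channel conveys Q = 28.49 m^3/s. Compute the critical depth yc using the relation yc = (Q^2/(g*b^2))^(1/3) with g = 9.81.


Using yc = (Q^2 / (g * b^2))^(1/3):
Q^2 = 28.49^2 = 811.68.
g * b^2 = 9.81 * 1.7^2 = 9.81 * 2.89 = 28.35.
Q^2 / (g*b^2) = 811.68 / 28.35 = 28.6307.
yc = 28.6307^(1/3) = 3.0592 m.

3.0592


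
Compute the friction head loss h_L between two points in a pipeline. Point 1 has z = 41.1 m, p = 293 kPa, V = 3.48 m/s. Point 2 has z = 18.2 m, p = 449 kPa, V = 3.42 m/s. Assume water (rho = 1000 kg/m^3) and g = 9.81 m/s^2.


Total head at each section: H = z + p/(rho*g) + V^2/(2g).
H1 = 41.1 + 293*1000/(1000*9.81) + 3.48^2/(2*9.81)
   = 41.1 + 29.867 + 0.6172
   = 71.585 m.
H2 = 18.2 + 449*1000/(1000*9.81) + 3.42^2/(2*9.81)
   = 18.2 + 45.77 + 0.5961
   = 64.566 m.
h_L = H1 - H2 = 71.585 - 64.566 = 7.019 m.

7.019


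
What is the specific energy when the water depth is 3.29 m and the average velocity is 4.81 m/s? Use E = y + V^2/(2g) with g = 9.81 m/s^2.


Specific energy E = y + V^2/(2g).
Velocity head = V^2/(2g) = 4.81^2 / (2*9.81) = 23.1361 / 19.62 = 1.1792 m.
E = 3.29 + 1.1792 = 4.4692 m.

4.4692


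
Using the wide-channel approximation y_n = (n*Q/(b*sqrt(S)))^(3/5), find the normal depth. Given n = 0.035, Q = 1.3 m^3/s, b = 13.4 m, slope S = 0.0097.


We use the wide-channel approximation y_n = (n*Q/(b*sqrt(S)))^(3/5).
sqrt(S) = sqrt(0.0097) = 0.098489.
Numerator: n*Q = 0.035 * 1.3 = 0.0455.
Denominator: b*sqrt(S) = 13.4 * 0.098489 = 1.319753.
arg = 0.0345.
y_n = 0.0345^(3/5) = 0.1326 m.

0.1326


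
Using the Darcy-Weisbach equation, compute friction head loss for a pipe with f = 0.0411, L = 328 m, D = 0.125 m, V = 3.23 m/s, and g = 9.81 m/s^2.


Darcy-Weisbach equation: h_f = f * (L/D) * V^2/(2g).
f * L/D = 0.0411 * 328/0.125 = 107.8464.
V^2/(2g) = 3.23^2 / (2*9.81) = 10.4329 / 19.62 = 0.5317 m.
h_f = 107.8464 * 0.5317 = 57.347 m.

57.347


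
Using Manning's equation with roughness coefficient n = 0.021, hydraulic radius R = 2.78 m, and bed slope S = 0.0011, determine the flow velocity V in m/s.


Manning's equation gives V = (1/n) * R^(2/3) * S^(1/2).
First, compute R^(2/3) = 2.78^(2/3) = 1.9771.
Next, S^(1/2) = 0.0011^(1/2) = 0.033166.
Then 1/n = 1/0.021 = 47.62.
V = 47.62 * 1.9771 * 0.033166 = 3.1225 m/s.

3.1225


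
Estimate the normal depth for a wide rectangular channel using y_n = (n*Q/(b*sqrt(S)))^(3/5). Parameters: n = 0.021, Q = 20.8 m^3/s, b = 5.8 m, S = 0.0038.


We use the wide-channel approximation y_n = (n*Q/(b*sqrt(S)))^(3/5).
sqrt(S) = sqrt(0.0038) = 0.061644.
Numerator: n*Q = 0.021 * 20.8 = 0.4368.
Denominator: b*sqrt(S) = 5.8 * 0.061644 = 0.357535.
arg = 1.2217.
y_n = 1.2217^(3/5) = 1.1277 m.

1.1277


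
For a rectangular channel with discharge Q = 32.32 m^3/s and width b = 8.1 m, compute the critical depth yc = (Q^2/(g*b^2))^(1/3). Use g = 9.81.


Using yc = (Q^2 / (g * b^2))^(1/3):
Q^2 = 32.32^2 = 1044.58.
g * b^2 = 9.81 * 8.1^2 = 9.81 * 65.61 = 643.63.
Q^2 / (g*b^2) = 1044.58 / 643.63 = 1.623.
yc = 1.623^(1/3) = 1.1752 m.

1.1752


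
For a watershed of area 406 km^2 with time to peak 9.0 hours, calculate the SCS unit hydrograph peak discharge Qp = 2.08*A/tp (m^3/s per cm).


SCS formula: Qp = 2.08 * A / tp.
Qp = 2.08 * 406 / 9.0
   = 844.48 / 9.0
   = 93.83 m^3/s per cm.

93.83


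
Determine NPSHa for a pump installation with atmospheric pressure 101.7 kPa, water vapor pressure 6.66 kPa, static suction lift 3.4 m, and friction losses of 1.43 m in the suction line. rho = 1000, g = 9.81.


NPSHa = p_atm/(rho*g) - z_s - hf_s - p_vap/(rho*g).
p_atm/(rho*g) = 101.7*1000 / (1000*9.81) = 10.367 m.
p_vap/(rho*g) = 6.66*1000 / (1000*9.81) = 0.679 m.
NPSHa = 10.367 - 3.4 - 1.43 - 0.679
      = 4.86 m.

4.86


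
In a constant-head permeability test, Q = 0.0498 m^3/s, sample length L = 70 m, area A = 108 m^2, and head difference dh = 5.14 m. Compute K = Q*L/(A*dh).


From K = Q*L / (A*dh):
Numerator: Q*L = 0.0498 * 70 = 3.486.
Denominator: A*dh = 108 * 5.14 = 555.12.
K = 3.486 / 555.12 = 0.00628 m/s.

0.00628


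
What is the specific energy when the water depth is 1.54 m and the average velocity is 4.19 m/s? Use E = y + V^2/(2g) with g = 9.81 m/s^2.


Specific energy E = y + V^2/(2g).
Velocity head = V^2/(2g) = 4.19^2 / (2*9.81) = 17.5561 / 19.62 = 0.8948 m.
E = 1.54 + 0.8948 = 2.4348 m.

2.4348


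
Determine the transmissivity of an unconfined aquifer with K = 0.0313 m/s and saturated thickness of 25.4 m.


Transmissivity is defined as T = K * h.
T = 0.0313 * 25.4
  = 0.795 m^2/s.

0.795


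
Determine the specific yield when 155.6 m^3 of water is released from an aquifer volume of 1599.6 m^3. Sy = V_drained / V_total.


Specific yield Sy = Volume drained / Total volume.
Sy = 155.6 / 1599.6
   = 0.0973.

0.0973


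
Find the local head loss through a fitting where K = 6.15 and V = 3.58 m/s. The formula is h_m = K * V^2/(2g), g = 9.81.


Minor loss formula: h_m = K * V^2/(2g).
V^2 = 3.58^2 = 12.8164.
V^2/(2g) = 12.8164 / 19.62 = 0.6532 m.
h_m = 6.15 * 0.6532 = 4.0174 m.

4.0174


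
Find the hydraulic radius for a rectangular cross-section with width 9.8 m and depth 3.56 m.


For a rectangular section:
Flow area A = b * y = 9.8 * 3.56 = 34.89 m^2.
Wetted perimeter P = b + 2y = 9.8 + 2*3.56 = 16.92 m.
Hydraulic radius R = A/P = 34.89 / 16.92 = 2.0619 m.

2.0619


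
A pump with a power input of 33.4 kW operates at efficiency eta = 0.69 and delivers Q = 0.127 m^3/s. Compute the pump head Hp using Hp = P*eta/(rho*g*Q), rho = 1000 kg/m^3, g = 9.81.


Pump head formula: Hp = P * eta / (rho * g * Q).
Numerator: P * eta = 33.4 * 1000 * 0.69 = 23046.0 W.
Denominator: rho * g * Q = 1000 * 9.81 * 0.127 = 1245.87.
Hp = 23046.0 / 1245.87 = 18.5 m.

18.5


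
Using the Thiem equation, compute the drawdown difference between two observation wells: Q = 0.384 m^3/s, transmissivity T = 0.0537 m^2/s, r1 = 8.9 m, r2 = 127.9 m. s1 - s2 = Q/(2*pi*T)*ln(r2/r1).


Thiem equation: s1 - s2 = Q/(2*pi*T) * ln(r2/r1).
ln(r2/r1) = ln(127.9/8.9) = 2.6652.
Q/(2*pi*T) = 0.384 / (2*pi*0.0537) = 0.384 / 0.3374 = 1.1381.
s1 - s2 = 1.1381 * 2.6652 = 3.0332 m.

3.0332


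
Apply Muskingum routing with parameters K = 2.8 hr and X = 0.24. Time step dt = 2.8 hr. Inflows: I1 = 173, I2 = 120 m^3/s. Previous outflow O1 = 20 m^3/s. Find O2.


Muskingum coefficients:
denom = 2*K*(1-X) + dt = 2*2.8*(1-0.24) + 2.8 = 7.056.
C0 = (dt - 2*K*X)/denom = (2.8 - 2*2.8*0.24)/7.056 = 0.2063.
C1 = (dt + 2*K*X)/denom = (2.8 + 2*2.8*0.24)/7.056 = 0.5873.
C2 = (2*K*(1-X) - dt)/denom = 0.2063.
O2 = C0*I2 + C1*I1 + C2*O1
   = 0.2063*120 + 0.5873*173 + 0.2063*20
   = 130.49 m^3/s.

130.49


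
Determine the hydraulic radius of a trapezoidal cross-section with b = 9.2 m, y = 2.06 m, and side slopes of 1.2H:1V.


For a trapezoidal section with side slope z:
A = (b + z*y)*y = (9.2 + 1.2*2.06)*2.06 = 24.044 m^2.
P = b + 2*y*sqrt(1 + z^2) = 9.2 + 2*2.06*sqrt(1 + 1.2^2) = 15.636 m.
R = A/P = 24.044 / 15.636 = 1.5378 m.

1.5378


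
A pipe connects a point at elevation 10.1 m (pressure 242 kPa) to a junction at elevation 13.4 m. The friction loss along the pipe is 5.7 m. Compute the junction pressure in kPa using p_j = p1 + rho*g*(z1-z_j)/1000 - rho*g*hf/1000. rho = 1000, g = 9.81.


Junction pressure: p_j = p1 + rho*g*(z1 - z_j)/1000 - rho*g*hf/1000.
Elevation term = 1000*9.81*(10.1 - 13.4)/1000 = -32.373 kPa.
Friction term = 1000*9.81*5.7/1000 = 55.917 kPa.
p_j = 242 + -32.373 - 55.917 = 153.71 kPa.

153.71


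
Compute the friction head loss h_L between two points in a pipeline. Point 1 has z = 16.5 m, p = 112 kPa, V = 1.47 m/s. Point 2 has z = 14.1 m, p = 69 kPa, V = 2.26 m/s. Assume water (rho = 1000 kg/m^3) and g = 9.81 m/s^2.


Total head at each section: H = z + p/(rho*g) + V^2/(2g).
H1 = 16.5 + 112*1000/(1000*9.81) + 1.47^2/(2*9.81)
   = 16.5 + 11.417 + 0.1101
   = 28.027 m.
H2 = 14.1 + 69*1000/(1000*9.81) + 2.26^2/(2*9.81)
   = 14.1 + 7.034 + 0.2603
   = 21.394 m.
h_L = H1 - H2 = 28.027 - 21.394 = 6.633 m.

6.633


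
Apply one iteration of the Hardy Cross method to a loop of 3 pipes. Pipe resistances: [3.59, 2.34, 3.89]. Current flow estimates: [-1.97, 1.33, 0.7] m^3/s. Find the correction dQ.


Numerator terms (r*Q*|Q|): 3.59*-1.97*|-1.97| = -13.9324; 2.34*1.33*|1.33| = 4.1392; 3.89*0.7*|0.7| = 1.9061.
Sum of numerator = -7.8871.
Denominator terms (r*|Q|): 3.59*|-1.97| = 7.0723; 2.34*|1.33| = 3.1122; 3.89*|0.7| = 2.723.
2 * sum of denominator = 2 * 12.9075 = 25.815.
dQ = --7.8871 / 25.815 = 0.3055 m^3/s.

0.3055


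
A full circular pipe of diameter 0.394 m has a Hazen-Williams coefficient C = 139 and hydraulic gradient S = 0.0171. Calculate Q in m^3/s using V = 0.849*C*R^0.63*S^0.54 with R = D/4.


For a full circular pipe, R = D/4 = 0.394/4 = 0.0985 m.
V = 0.849 * 139 * 0.0985^0.63 * 0.0171^0.54
  = 0.849 * 139 * 0.232201 * 0.111127
  = 3.0451 m/s.
Pipe area A = pi*D^2/4 = pi*0.394^2/4 = 0.1219 m^2.
Q = A * V = 0.1219 * 3.0451 = 0.3713 m^3/s.

0.3713


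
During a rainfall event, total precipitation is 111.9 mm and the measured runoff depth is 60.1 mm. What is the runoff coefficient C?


The runoff coefficient C = runoff depth / rainfall depth.
C = 60.1 / 111.9
  = 0.5371.

0.5371


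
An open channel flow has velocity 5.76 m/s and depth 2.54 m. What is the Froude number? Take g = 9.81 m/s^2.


The Froude number is defined as Fr = V / sqrt(g*y).
g*y = 9.81 * 2.54 = 24.9174.
sqrt(g*y) = sqrt(24.9174) = 4.9917.
Fr = 5.76 / 4.9917 = 1.1539.

1.1539


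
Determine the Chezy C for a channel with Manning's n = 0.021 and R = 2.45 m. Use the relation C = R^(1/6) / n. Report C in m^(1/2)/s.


The Chezy coefficient relates to Manning's n through C = R^(1/6) / n.
R^(1/6) = 2.45^(1/6) = 1.161077.
C = 1.161077 / 0.021 = 55.29 m^(1/2)/s.

55.29


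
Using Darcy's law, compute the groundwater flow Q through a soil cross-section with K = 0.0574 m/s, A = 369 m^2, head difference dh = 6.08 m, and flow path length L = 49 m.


Darcy's law: Q = K * A * i, where i = dh/L.
Hydraulic gradient i = 6.08 / 49 = 0.124082.
Q = 0.0574 * 369 * 0.124082
  = 2.6281 m^3/s.

2.6281


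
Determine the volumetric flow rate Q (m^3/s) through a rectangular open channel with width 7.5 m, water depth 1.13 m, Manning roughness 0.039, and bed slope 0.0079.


For a rectangular channel, the cross-sectional area A = b * y = 7.5 * 1.13 = 8.47 m^2.
The wetted perimeter P = b + 2y = 7.5 + 2*1.13 = 9.76 m.
Hydraulic radius R = A/P = 8.47/9.76 = 0.8683 m.
Velocity V = (1/n)*R^(2/3)*S^(1/2) = (1/0.039)*0.8683^(2/3)*0.0079^(1/2) = 2.0743 m/s.
Discharge Q = A * V = 8.47 * 2.0743 = 17.58 m^3/s.

17.58


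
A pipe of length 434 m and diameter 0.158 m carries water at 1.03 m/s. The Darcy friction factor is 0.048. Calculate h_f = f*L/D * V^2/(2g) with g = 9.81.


Darcy-Weisbach equation: h_f = f * (L/D) * V^2/(2g).
f * L/D = 0.048 * 434/0.158 = 131.8481.
V^2/(2g) = 1.03^2 / (2*9.81) = 1.0609 / 19.62 = 0.0541 m.
h_f = 131.8481 * 0.0541 = 7.129 m.

7.129


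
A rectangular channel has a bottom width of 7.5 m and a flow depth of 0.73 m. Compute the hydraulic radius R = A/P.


For a rectangular section:
Flow area A = b * y = 7.5 * 0.73 = 5.47 m^2.
Wetted perimeter P = b + 2y = 7.5 + 2*0.73 = 8.96 m.
Hydraulic radius R = A/P = 5.47 / 8.96 = 0.611 m.

0.611


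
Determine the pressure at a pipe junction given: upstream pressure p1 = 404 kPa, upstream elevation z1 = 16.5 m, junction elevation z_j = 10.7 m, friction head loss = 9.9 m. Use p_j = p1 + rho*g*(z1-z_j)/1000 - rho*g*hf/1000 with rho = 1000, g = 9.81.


Junction pressure: p_j = p1 + rho*g*(z1 - z_j)/1000 - rho*g*hf/1000.
Elevation term = 1000*9.81*(16.5 - 10.7)/1000 = 56.898 kPa.
Friction term = 1000*9.81*9.9/1000 = 97.119 kPa.
p_j = 404 + 56.898 - 97.119 = 363.78 kPa.

363.78


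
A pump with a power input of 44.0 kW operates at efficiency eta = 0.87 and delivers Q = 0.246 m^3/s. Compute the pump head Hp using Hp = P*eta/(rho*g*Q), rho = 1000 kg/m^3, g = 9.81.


Pump head formula: Hp = P * eta / (rho * g * Q).
Numerator: P * eta = 44.0 * 1000 * 0.87 = 38280.0 W.
Denominator: rho * g * Q = 1000 * 9.81 * 0.246 = 2413.26.
Hp = 38280.0 / 2413.26 = 15.86 m.

15.86


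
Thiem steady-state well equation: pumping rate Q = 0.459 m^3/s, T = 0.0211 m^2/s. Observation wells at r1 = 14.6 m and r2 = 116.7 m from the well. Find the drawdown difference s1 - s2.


Thiem equation: s1 - s2 = Q/(2*pi*T) * ln(r2/r1).
ln(r2/r1) = ln(116.7/14.6) = 2.0786.
Q/(2*pi*T) = 0.459 / (2*pi*0.0211) = 0.459 / 0.1326 = 3.4622.
s1 - s2 = 3.4622 * 2.0786 = 7.1964 m.

7.1964


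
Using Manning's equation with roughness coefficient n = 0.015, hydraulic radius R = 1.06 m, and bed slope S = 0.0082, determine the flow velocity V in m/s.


Manning's equation gives V = (1/n) * R^(2/3) * S^(1/2).
First, compute R^(2/3) = 1.06^(2/3) = 1.0396.
Next, S^(1/2) = 0.0082^(1/2) = 0.090554.
Then 1/n = 1/0.015 = 66.67.
V = 66.67 * 1.0396 * 0.090554 = 6.276 m/s.

6.276


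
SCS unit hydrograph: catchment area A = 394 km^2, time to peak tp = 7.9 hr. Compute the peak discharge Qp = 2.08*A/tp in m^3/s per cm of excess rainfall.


SCS formula: Qp = 2.08 * A / tp.
Qp = 2.08 * 394 / 7.9
   = 819.52 / 7.9
   = 103.74 m^3/s per cm.

103.74


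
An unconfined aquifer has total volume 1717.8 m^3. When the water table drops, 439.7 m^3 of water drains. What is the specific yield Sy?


Specific yield Sy = Volume drained / Total volume.
Sy = 439.7 / 1717.8
   = 0.256.

0.256


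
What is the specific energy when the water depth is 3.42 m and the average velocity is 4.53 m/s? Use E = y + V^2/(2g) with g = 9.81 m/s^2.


Specific energy E = y + V^2/(2g).
Velocity head = V^2/(2g) = 4.53^2 / (2*9.81) = 20.5209 / 19.62 = 1.0459 m.
E = 3.42 + 1.0459 = 4.4659 m.

4.4659


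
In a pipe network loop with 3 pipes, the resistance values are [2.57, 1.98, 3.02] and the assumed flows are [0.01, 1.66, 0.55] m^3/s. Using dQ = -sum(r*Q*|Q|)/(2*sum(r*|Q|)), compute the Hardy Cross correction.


Numerator terms (r*Q*|Q|): 2.57*0.01*|0.01| = 0.0003; 1.98*1.66*|1.66| = 5.4561; 3.02*0.55*|0.55| = 0.9136.
Sum of numerator = 6.3699.
Denominator terms (r*|Q|): 2.57*|0.01| = 0.0257; 1.98*|1.66| = 3.2868; 3.02*|0.55| = 1.661.
2 * sum of denominator = 2 * 4.9735 = 9.947.
dQ = -6.3699 / 9.947 = -0.6404 m^3/s.

-0.6404


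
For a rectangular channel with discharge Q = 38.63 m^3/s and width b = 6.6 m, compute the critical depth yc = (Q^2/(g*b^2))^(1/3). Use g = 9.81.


Using yc = (Q^2 / (g * b^2))^(1/3):
Q^2 = 38.63^2 = 1492.28.
g * b^2 = 9.81 * 6.6^2 = 9.81 * 43.56 = 427.32.
Q^2 / (g*b^2) = 1492.28 / 427.32 = 3.4922.
yc = 3.4922^(1/3) = 1.5172 m.

1.5172


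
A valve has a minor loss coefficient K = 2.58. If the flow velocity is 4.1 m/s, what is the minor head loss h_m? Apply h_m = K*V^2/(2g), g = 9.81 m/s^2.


Minor loss formula: h_m = K * V^2/(2g).
V^2 = 4.1^2 = 16.81.
V^2/(2g) = 16.81 / 19.62 = 0.8568 m.
h_m = 2.58 * 0.8568 = 2.2105 m.

2.2105


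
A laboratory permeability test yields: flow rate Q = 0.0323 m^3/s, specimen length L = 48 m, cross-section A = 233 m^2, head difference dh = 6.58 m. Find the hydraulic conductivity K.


From K = Q*L / (A*dh):
Numerator: Q*L = 0.0323 * 48 = 1.5504.
Denominator: A*dh = 233 * 6.58 = 1533.14.
K = 1.5504 / 1533.14 = 0.001011 m/s.

0.001011


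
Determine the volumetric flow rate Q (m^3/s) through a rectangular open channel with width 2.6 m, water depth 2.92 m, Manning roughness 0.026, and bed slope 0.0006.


For a rectangular channel, the cross-sectional area A = b * y = 2.6 * 2.92 = 7.59 m^2.
The wetted perimeter P = b + 2y = 2.6 + 2*2.92 = 8.44 m.
Hydraulic radius R = A/P = 7.59/8.44 = 0.8995 m.
Velocity V = (1/n)*R^(2/3)*S^(1/2) = (1/0.026)*0.8995^(2/3)*0.0006^(1/2) = 0.8779 m/s.
Discharge Q = A * V = 7.59 * 0.8779 = 6.665 m^3/s.

6.665


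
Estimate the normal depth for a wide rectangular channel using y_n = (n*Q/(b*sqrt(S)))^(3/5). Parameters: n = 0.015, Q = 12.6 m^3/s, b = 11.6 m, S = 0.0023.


We use the wide-channel approximation y_n = (n*Q/(b*sqrt(S)))^(3/5).
sqrt(S) = sqrt(0.0023) = 0.047958.
Numerator: n*Q = 0.015 * 12.6 = 0.189.
Denominator: b*sqrt(S) = 11.6 * 0.047958 = 0.556313.
arg = 0.3397.
y_n = 0.3397^(3/5) = 0.5232 m.

0.5232


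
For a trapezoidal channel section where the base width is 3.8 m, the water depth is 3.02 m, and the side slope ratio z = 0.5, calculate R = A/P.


For a trapezoidal section with side slope z:
A = (b + z*y)*y = (3.8 + 0.5*3.02)*3.02 = 16.036 m^2.
P = b + 2*y*sqrt(1 + z^2) = 3.8 + 2*3.02*sqrt(1 + 0.5^2) = 10.553 m.
R = A/P = 16.036 / 10.553 = 1.5196 m.

1.5196


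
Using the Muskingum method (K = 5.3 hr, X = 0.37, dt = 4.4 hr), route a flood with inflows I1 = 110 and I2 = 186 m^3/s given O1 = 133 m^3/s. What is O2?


Muskingum coefficients:
denom = 2*K*(1-X) + dt = 2*5.3*(1-0.37) + 4.4 = 11.078.
C0 = (dt - 2*K*X)/denom = (4.4 - 2*5.3*0.37)/11.078 = 0.0431.
C1 = (dt + 2*K*X)/denom = (4.4 + 2*5.3*0.37)/11.078 = 0.7512.
C2 = (2*K*(1-X) - dt)/denom = 0.2056.
O2 = C0*I2 + C1*I1 + C2*O1
   = 0.0431*186 + 0.7512*110 + 0.2056*133
   = 118.01 m^3/s.

118.01


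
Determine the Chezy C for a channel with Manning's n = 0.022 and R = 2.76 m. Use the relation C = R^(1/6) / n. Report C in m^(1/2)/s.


The Chezy coefficient relates to Manning's n through C = R^(1/6) / n.
R^(1/6) = 2.76^(1/6) = 1.184363.
C = 1.184363 / 0.022 = 53.83 m^(1/2)/s.

53.83


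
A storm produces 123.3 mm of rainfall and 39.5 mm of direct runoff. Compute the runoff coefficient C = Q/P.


The runoff coefficient C = runoff depth / rainfall depth.
C = 39.5 / 123.3
  = 0.3204.

0.3204


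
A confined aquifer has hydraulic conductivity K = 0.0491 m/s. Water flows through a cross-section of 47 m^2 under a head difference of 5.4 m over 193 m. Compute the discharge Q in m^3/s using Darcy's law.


Darcy's law: Q = K * A * i, where i = dh/L.
Hydraulic gradient i = 5.4 / 193 = 0.027979.
Q = 0.0491 * 47 * 0.027979
  = 0.0646 m^3/s.

0.0646


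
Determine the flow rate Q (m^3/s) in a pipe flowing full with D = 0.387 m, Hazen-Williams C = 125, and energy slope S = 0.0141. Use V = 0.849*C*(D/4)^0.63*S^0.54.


For a full circular pipe, R = D/4 = 0.387/4 = 0.0968 m.
V = 0.849 * 125 * 0.0968^0.63 * 0.0141^0.54
  = 0.849 * 125 * 0.229594 * 0.100133
  = 2.4398 m/s.
Pipe area A = pi*D^2/4 = pi*0.387^2/4 = 0.1176 m^2.
Q = A * V = 0.1176 * 2.4398 = 0.287 m^3/s.

0.287


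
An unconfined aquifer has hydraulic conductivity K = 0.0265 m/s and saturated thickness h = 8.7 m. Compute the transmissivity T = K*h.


Transmissivity is defined as T = K * h.
T = 0.0265 * 8.7
  = 0.2305 m^2/s.

0.2305


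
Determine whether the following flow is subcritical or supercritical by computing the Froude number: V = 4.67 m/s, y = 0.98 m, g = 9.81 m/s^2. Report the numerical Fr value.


The Froude number is defined as Fr = V / sqrt(g*y).
g*y = 9.81 * 0.98 = 9.6138.
sqrt(g*y) = sqrt(9.6138) = 3.1006.
Fr = 4.67 / 3.1006 = 1.5062.
Since Fr > 1, the flow is supercritical.

1.5062


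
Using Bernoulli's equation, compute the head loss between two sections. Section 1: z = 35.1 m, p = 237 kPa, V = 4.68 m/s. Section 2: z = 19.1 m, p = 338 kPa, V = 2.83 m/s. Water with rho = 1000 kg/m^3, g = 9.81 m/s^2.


Total head at each section: H = z + p/(rho*g) + V^2/(2g).
H1 = 35.1 + 237*1000/(1000*9.81) + 4.68^2/(2*9.81)
   = 35.1 + 24.159 + 1.1163
   = 60.375 m.
H2 = 19.1 + 338*1000/(1000*9.81) + 2.83^2/(2*9.81)
   = 19.1 + 34.455 + 0.4082
   = 53.963 m.
h_L = H1 - H2 = 60.375 - 53.963 = 6.413 m.

6.413


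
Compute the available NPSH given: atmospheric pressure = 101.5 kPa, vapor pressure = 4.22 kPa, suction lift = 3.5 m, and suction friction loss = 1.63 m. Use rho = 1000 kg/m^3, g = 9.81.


NPSHa = p_atm/(rho*g) - z_s - hf_s - p_vap/(rho*g).
p_atm/(rho*g) = 101.5*1000 / (1000*9.81) = 10.347 m.
p_vap/(rho*g) = 4.22*1000 / (1000*9.81) = 0.43 m.
NPSHa = 10.347 - 3.5 - 1.63 - 0.43
      = 4.79 m.

4.79


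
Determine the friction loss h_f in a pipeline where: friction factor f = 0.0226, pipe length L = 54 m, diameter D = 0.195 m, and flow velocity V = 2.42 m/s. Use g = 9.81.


Darcy-Weisbach equation: h_f = f * (L/D) * V^2/(2g).
f * L/D = 0.0226 * 54/0.195 = 6.2585.
V^2/(2g) = 2.42^2 / (2*9.81) = 5.8564 / 19.62 = 0.2985 m.
h_f = 6.2585 * 0.2985 = 1.868 m.

1.868


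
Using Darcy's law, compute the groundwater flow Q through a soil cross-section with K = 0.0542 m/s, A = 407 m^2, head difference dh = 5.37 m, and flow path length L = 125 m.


Darcy's law: Q = K * A * i, where i = dh/L.
Hydraulic gradient i = 5.37 / 125 = 0.04296.
Q = 0.0542 * 407 * 0.04296
  = 0.9477 m^3/s.

0.9477


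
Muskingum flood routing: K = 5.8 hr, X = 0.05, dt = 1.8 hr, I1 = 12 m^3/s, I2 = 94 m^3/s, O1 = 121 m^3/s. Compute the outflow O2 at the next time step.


Muskingum coefficients:
denom = 2*K*(1-X) + dt = 2*5.8*(1-0.05) + 1.8 = 12.82.
C0 = (dt - 2*K*X)/denom = (1.8 - 2*5.8*0.05)/12.82 = 0.0952.
C1 = (dt + 2*K*X)/denom = (1.8 + 2*5.8*0.05)/12.82 = 0.1856.
C2 = (2*K*(1-X) - dt)/denom = 0.7192.
O2 = C0*I2 + C1*I1 + C2*O1
   = 0.0952*94 + 0.1856*12 + 0.7192*121
   = 98.2 m^3/s.

98.2


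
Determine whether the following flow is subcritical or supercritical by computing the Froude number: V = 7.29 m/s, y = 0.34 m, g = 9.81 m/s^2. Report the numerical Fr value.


The Froude number is defined as Fr = V / sqrt(g*y).
g*y = 9.81 * 0.34 = 3.3354.
sqrt(g*y) = sqrt(3.3354) = 1.8263.
Fr = 7.29 / 1.8263 = 3.9917.
Since Fr > 1, the flow is supercritical.

3.9917


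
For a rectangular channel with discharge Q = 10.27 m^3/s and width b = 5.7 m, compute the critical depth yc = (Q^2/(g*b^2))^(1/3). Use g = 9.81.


Using yc = (Q^2 / (g * b^2))^(1/3):
Q^2 = 10.27^2 = 105.47.
g * b^2 = 9.81 * 5.7^2 = 9.81 * 32.49 = 318.73.
Q^2 / (g*b^2) = 105.47 / 318.73 = 0.3309.
yc = 0.3309^(1/3) = 0.6917 m.

0.6917


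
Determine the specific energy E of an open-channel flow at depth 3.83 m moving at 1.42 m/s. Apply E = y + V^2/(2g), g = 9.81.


Specific energy E = y + V^2/(2g).
Velocity head = V^2/(2g) = 1.42^2 / (2*9.81) = 2.0164 / 19.62 = 0.1028 m.
E = 3.83 + 0.1028 = 3.9328 m.

3.9328


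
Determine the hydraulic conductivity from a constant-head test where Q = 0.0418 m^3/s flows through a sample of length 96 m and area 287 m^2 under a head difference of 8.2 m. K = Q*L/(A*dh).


From K = Q*L / (A*dh):
Numerator: Q*L = 0.0418 * 96 = 4.0128.
Denominator: A*dh = 287 * 8.2 = 2353.4.
K = 4.0128 / 2353.4 = 0.001705 m/s.

0.001705


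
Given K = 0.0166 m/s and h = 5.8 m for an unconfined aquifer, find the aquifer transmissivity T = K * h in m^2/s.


Transmissivity is defined as T = K * h.
T = 0.0166 * 5.8
  = 0.0963 m^2/s.

0.0963


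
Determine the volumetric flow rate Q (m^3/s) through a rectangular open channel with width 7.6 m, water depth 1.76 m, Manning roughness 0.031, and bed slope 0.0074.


For a rectangular channel, the cross-sectional area A = b * y = 7.6 * 1.76 = 13.38 m^2.
The wetted perimeter P = b + 2y = 7.6 + 2*1.76 = 11.12 m.
Hydraulic radius R = A/P = 13.38/11.12 = 1.2029 m.
Velocity V = (1/n)*R^(2/3)*S^(1/2) = (1/0.031)*1.2029^(2/3)*0.0074^(1/2) = 3.1386 m/s.
Discharge Q = A * V = 13.38 * 3.1386 = 41.982 m^3/s.

41.982


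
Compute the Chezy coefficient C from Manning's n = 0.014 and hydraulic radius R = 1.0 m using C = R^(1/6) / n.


The Chezy coefficient relates to Manning's n through C = R^(1/6) / n.
R^(1/6) = 1.0^(1/6) = 1.0.
C = 1.0 / 0.014 = 71.43 m^(1/2)/s.

71.43


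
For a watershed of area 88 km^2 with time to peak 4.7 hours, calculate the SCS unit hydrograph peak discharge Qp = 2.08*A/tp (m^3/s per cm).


SCS formula: Qp = 2.08 * A / tp.
Qp = 2.08 * 88 / 4.7
   = 183.04 / 4.7
   = 38.94 m^3/s per cm.

38.94


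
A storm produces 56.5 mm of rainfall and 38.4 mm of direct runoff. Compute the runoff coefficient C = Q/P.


The runoff coefficient C = runoff depth / rainfall depth.
C = 38.4 / 56.5
  = 0.6796.

0.6796


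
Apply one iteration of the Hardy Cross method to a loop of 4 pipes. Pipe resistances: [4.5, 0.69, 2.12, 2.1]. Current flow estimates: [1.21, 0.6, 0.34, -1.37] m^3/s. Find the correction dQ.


Numerator terms (r*Q*|Q|): 4.5*1.21*|1.21| = 6.5884; 0.69*0.6*|0.6| = 0.2484; 2.12*0.34*|0.34| = 0.2451; 2.1*-1.37*|-1.37| = -3.9415.
Sum of numerator = 3.1404.
Denominator terms (r*|Q|): 4.5*|1.21| = 5.445; 0.69*|0.6| = 0.414; 2.12*|0.34| = 0.7208; 2.1*|-1.37| = 2.877.
2 * sum of denominator = 2 * 9.4568 = 18.9136.
dQ = -3.1404 / 18.9136 = -0.166 m^3/s.

-0.166


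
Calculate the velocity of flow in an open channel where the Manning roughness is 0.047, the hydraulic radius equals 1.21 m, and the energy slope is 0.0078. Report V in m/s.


Manning's equation gives V = (1/n) * R^(2/3) * S^(1/2).
First, compute R^(2/3) = 1.21^(2/3) = 1.1355.
Next, S^(1/2) = 0.0078^(1/2) = 0.088318.
Then 1/n = 1/0.047 = 21.28.
V = 21.28 * 1.1355 * 0.088318 = 2.1337 m/s.

2.1337


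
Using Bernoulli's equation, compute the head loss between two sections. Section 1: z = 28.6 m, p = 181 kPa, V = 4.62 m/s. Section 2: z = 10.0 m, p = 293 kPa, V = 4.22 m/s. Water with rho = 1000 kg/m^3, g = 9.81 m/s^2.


Total head at each section: H = z + p/(rho*g) + V^2/(2g).
H1 = 28.6 + 181*1000/(1000*9.81) + 4.62^2/(2*9.81)
   = 28.6 + 18.451 + 1.0879
   = 48.138 m.
H2 = 10.0 + 293*1000/(1000*9.81) + 4.22^2/(2*9.81)
   = 10.0 + 29.867 + 0.9077
   = 40.775 m.
h_L = H1 - H2 = 48.138 - 40.775 = 7.363 m.

7.363


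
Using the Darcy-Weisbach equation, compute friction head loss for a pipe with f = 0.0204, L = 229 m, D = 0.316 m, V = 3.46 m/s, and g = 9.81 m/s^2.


Darcy-Weisbach equation: h_f = f * (L/D) * V^2/(2g).
f * L/D = 0.0204 * 229/0.316 = 14.7835.
V^2/(2g) = 3.46^2 / (2*9.81) = 11.9716 / 19.62 = 0.6102 m.
h_f = 14.7835 * 0.6102 = 9.021 m.

9.021


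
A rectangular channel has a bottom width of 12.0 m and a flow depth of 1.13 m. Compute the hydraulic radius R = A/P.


For a rectangular section:
Flow area A = b * y = 12.0 * 1.13 = 13.56 m^2.
Wetted perimeter P = b + 2y = 12.0 + 2*1.13 = 14.26 m.
Hydraulic radius R = A/P = 13.56 / 14.26 = 0.9509 m.

0.9509


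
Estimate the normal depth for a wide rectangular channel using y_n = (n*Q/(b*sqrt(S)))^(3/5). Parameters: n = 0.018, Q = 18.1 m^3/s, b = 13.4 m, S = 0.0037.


We use the wide-channel approximation y_n = (n*Q/(b*sqrt(S)))^(3/5).
sqrt(S) = sqrt(0.0037) = 0.060828.
Numerator: n*Q = 0.018 * 18.1 = 0.3258.
Denominator: b*sqrt(S) = 13.4 * 0.060828 = 0.815095.
arg = 0.3997.
y_n = 0.3997^(3/5) = 0.5768 m.

0.5768


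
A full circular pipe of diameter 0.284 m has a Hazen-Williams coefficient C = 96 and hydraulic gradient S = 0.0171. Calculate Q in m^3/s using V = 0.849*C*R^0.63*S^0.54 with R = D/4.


For a full circular pipe, R = D/4 = 0.284/4 = 0.071 m.
V = 0.849 * 96 * 0.071^0.63 * 0.0171^0.54
  = 0.849 * 96 * 0.188926 * 0.111127
  = 1.7112 m/s.
Pipe area A = pi*D^2/4 = pi*0.284^2/4 = 0.0633 m^2.
Q = A * V = 0.0633 * 1.7112 = 0.1084 m^3/s.

0.1084


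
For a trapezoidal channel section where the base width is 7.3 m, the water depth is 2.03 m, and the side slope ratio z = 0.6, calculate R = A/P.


For a trapezoidal section with side slope z:
A = (b + z*y)*y = (7.3 + 0.6*2.03)*2.03 = 17.292 m^2.
P = b + 2*y*sqrt(1 + z^2) = 7.3 + 2*2.03*sqrt(1 + 0.6^2) = 12.035 m.
R = A/P = 17.292 / 12.035 = 1.4368 m.

1.4368
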